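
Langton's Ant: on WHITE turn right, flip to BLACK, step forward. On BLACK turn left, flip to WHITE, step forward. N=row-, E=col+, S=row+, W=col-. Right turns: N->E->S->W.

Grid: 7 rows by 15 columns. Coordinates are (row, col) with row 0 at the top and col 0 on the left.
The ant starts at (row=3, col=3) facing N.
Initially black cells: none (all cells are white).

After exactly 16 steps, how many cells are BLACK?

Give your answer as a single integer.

Step 1: on WHITE (3,3): turn R to E, flip to black, move to (3,4). |black|=1
Step 2: on WHITE (3,4): turn R to S, flip to black, move to (4,4). |black|=2
Step 3: on WHITE (4,4): turn R to W, flip to black, move to (4,3). |black|=3
Step 4: on WHITE (4,3): turn R to N, flip to black, move to (3,3). |black|=4
Step 5: on BLACK (3,3): turn L to W, flip to white, move to (3,2). |black|=3
Step 6: on WHITE (3,2): turn R to N, flip to black, move to (2,2). |black|=4
Step 7: on WHITE (2,2): turn R to E, flip to black, move to (2,3). |black|=5
Step 8: on WHITE (2,3): turn R to S, flip to black, move to (3,3). |black|=6
Step 9: on WHITE (3,3): turn R to W, flip to black, move to (3,2). |black|=7
Step 10: on BLACK (3,2): turn L to S, flip to white, move to (4,2). |black|=6
Step 11: on WHITE (4,2): turn R to W, flip to black, move to (4,1). |black|=7
Step 12: on WHITE (4,1): turn R to N, flip to black, move to (3,1). |black|=8
Step 13: on WHITE (3,1): turn R to E, flip to black, move to (3,2). |black|=9
Step 14: on WHITE (3,2): turn R to S, flip to black, move to (4,2). |black|=10
Step 15: on BLACK (4,2): turn L to E, flip to white, move to (4,3). |black|=9
Step 16: on BLACK (4,3): turn L to N, flip to white, move to (3,3). |black|=8

Answer: 8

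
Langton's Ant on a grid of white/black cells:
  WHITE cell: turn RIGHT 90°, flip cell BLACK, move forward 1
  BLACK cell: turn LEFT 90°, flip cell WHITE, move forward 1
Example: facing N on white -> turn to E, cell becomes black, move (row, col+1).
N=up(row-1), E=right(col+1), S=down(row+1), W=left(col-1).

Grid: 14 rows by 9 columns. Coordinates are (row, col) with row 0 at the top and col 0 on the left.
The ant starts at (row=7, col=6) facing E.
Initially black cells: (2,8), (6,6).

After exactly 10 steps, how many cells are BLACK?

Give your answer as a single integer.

Step 1: on WHITE (7,6): turn R to S, flip to black, move to (8,6). |black|=3
Step 2: on WHITE (8,6): turn R to W, flip to black, move to (8,5). |black|=4
Step 3: on WHITE (8,5): turn R to N, flip to black, move to (7,5). |black|=5
Step 4: on WHITE (7,5): turn R to E, flip to black, move to (7,6). |black|=6
Step 5: on BLACK (7,6): turn L to N, flip to white, move to (6,6). |black|=5
Step 6: on BLACK (6,6): turn L to W, flip to white, move to (6,5). |black|=4
Step 7: on WHITE (6,5): turn R to N, flip to black, move to (5,5). |black|=5
Step 8: on WHITE (5,5): turn R to E, flip to black, move to (5,6). |black|=6
Step 9: on WHITE (5,6): turn R to S, flip to black, move to (6,6). |black|=7
Step 10: on WHITE (6,6): turn R to W, flip to black, move to (6,5). |black|=8

Answer: 8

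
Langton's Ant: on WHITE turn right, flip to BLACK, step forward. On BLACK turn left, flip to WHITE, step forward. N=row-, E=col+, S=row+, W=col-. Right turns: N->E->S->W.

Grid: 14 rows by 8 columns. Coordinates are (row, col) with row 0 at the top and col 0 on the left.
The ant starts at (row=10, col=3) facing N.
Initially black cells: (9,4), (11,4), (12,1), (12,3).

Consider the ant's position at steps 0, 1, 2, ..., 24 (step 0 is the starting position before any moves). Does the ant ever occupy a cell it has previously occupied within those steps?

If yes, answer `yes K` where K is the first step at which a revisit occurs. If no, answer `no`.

Answer: yes 6

Derivation:
Step 1: on WHITE (10,3): turn R to E, flip to black, move to (10,4). |black|=5 — new cell
Step 2: on WHITE (10,4): turn R to S, flip to black, move to (11,4). |black|=6 — new cell
Step 3: on BLACK (11,4): turn L to E, flip to white, move to (11,5). |black|=5 — new cell
Step 4: on WHITE (11,5): turn R to S, flip to black, move to (12,5). |black|=6 — new cell
Step 5: on WHITE (12,5): turn R to W, flip to black, move to (12,4). |black|=7 — new cell
Step 6: on WHITE (12,4): turn R to N, flip to black, move to (11,4). |black|=8 — REVISIT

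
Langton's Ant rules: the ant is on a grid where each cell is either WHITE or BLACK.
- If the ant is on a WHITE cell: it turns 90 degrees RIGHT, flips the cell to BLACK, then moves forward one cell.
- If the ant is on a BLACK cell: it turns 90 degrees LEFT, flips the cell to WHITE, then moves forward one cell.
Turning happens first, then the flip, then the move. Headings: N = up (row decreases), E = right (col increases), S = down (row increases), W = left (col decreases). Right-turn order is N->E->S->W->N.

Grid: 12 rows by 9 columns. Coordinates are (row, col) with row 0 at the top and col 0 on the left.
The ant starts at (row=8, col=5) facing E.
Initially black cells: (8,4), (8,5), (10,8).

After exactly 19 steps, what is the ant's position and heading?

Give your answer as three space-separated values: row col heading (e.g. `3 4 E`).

Answer: 6 4 S

Derivation:
Step 1: on BLACK (8,5): turn L to N, flip to white, move to (7,5). |black|=2
Step 2: on WHITE (7,5): turn R to E, flip to black, move to (7,6). |black|=3
Step 3: on WHITE (7,6): turn R to S, flip to black, move to (8,6). |black|=4
Step 4: on WHITE (8,6): turn R to W, flip to black, move to (8,5). |black|=5
Step 5: on WHITE (8,5): turn R to N, flip to black, move to (7,5). |black|=6
Step 6: on BLACK (7,5): turn L to W, flip to white, move to (7,4). |black|=5
Step 7: on WHITE (7,4): turn R to N, flip to black, move to (6,4). |black|=6
Step 8: on WHITE (6,4): turn R to E, flip to black, move to (6,5). |black|=7
Step 9: on WHITE (6,5): turn R to S, flip to black, move to (7,5). |black|=8
Step 10: on WHITE (7,5): turn R to W, flip to black, move to (7,4). |black|=9
Step 11: on BLACK (7,4): turn L to S, flip to white, move to (8,4). |black|=8
Step 12: on BLACK (8,4): turn L to E, flip to white, move to (8,5). |black|=7
Step 13: on BLACK (8,5): turn L to N, flip to white, move to (7,5). |black|=6
Step 14: on BLACK (7,5): turn L to W, flip to white, move to (7,4). |black|=5
Step 15: on WHITE (7,4): turn R to N, flip to black, move to (6,4). |black|=6
Step 16: on BLACK (6,4): turn L to W, flip to white, move to (6,3). |black|=5
Step 17: on WHITE (6,3): turn R to N, flip to black, move to (5,3). |black|=6
Step 18: on WHITE (5,3): turn R to E, flip to black, move to (5,4). |black|=7
Step 19: on WHITE (5,4): turn R to S, flip to black, move to (6,4). |black|=8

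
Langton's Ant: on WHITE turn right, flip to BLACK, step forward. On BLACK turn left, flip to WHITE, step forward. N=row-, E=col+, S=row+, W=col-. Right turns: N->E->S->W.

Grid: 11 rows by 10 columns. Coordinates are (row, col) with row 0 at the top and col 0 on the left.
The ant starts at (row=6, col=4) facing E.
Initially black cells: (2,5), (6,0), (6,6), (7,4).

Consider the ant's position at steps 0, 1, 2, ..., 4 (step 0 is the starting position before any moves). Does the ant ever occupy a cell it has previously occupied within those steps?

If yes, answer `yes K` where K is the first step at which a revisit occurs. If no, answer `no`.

Answer: no

Derivation:
Step 1: on WHITE (6,4): turn R to S, flip to black, move to (7,4). |black|=5 — new cell
Step 2: on BLACK (7,4): turn L to E, flip to white, move to (7,5). |black|=4 — new cell
Step 3: on WHITE (7,5): turn R to S, flip to black, move to (8,5). |black|=5 — new cell
Step 4: on WHITE (8,5): turn R to W, flip to black, move to (8,4). |black|=6 — new cell
No revisit within 4 steps.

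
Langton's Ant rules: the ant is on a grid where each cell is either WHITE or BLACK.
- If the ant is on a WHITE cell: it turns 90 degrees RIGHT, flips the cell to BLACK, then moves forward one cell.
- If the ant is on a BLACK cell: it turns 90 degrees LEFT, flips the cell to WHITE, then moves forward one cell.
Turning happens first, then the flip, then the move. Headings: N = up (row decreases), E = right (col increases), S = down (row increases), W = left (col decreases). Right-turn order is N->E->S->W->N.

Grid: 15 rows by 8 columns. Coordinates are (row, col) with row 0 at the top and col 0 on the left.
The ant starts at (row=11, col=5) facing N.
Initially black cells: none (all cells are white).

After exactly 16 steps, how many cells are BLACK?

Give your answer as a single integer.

Step 1: on WHITE (11,5): turn R to E, flip to black, move to (11,6). |black|=1
Step 2: on WHITE (11,6): turn R to S, flip to black, move to (12,6). |black|=2
Step 3: on WHITE (12,6): turn R to W, flip to black, move to (12,5). |black|=3
Step 4: on WHITE (12,5): turn R to N, flip to black, move to (11,5). |black|=4
Step 5: on BLACK (11,5): turn L to W, flip to white, move to (11,4). |black|=3
Step 6: on WHITE (11,4): turn R to N, flip to black, move to (10,4). |black|=4
Step 7: on WHITE (10,4): turn R to E, flip to black, move to (10,5). |black|=5
Step 8: on WHITE (10,5): turn R to S, flip to black, move to (11,5). |black|=6
Step 9: on WHITE (11,5): turn R to W, flip to black, move to (11,4). |black|=7
Step 10: on BLACK (11,4): turn L to S, flip to white, move to (12,4). |black|=6
Step 11: on WHITE (12,4): turn R to W, flip to black, move to (12,3). |black|=7
Step 12: on WHITE (12,3): turn R to N, flip to black, move to (11,3). |black|=8
Step 13: on WHITE (11,3): turn R to E, flip to black, move to (11,4). |black|=9
Step 14: on WHITE (11,4): turn R to S, flip to black, move to (12,4). |black|=10
Step 15: on BLACK (12,4): turn L to E, flip to white, move to (12,5). |black|=9
Step 16: on BLACK (12,5): turn L to N, flip to white, move to (11,5). |black|=8

Answer: 8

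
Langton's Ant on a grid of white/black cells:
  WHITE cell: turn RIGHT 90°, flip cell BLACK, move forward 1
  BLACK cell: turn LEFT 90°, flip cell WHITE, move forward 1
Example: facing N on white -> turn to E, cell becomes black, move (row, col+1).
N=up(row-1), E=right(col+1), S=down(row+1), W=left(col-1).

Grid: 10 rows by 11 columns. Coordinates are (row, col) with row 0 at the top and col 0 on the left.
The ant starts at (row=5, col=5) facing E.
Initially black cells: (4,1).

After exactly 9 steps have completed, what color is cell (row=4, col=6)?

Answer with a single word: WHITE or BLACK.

Step 1: on WHITE (5,5): turn R to S, flip to black, move to (6,5). |black|=2
Step 2: on WHITE (6,5): turn R to W, flip to black, move to (6,4). |black|=3
Step 3: on WHITE (6,4): turn R to N, flip to black, move to (5,4). |black|=4
Step 4: on WHITE (5,4): turn R to E, flip to black, move to (5,5). |black|=5
Step 5: on BLACK (5,5): turn L to N, flip to white, move to (4,5). |black|=4
Step 6: on WHITE (4,5): turn R to E, flip to black, move to (4,6). |black|=5
Step 7: on WHITE (4,6): turn R to S, flip to black, move to (5,6). |black|=6
Step 8: on WHITE (5,6): turn R to W, flip to black, move to (5,5). |black|=7
Step 9: on WHITE (5,5): turn R to N, flip to black, move to (4,5). |black|=8

Answer: BLACK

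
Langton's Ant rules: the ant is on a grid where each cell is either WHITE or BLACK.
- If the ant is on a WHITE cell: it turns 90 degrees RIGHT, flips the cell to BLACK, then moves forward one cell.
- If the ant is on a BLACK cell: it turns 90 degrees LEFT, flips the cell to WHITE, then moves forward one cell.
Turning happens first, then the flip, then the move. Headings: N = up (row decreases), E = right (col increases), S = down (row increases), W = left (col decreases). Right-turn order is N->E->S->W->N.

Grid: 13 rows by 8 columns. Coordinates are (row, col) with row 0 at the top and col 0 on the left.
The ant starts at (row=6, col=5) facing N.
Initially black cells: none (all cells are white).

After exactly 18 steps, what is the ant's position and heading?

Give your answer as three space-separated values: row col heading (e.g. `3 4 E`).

Step 1: on WHITE (6,5): turn R to E, flip to black, move to (6,6). |black|=1
Step 2: on WHITE (6,6): turn R to S, flip to black, move to (7,6). |black|=2
Step 3: on WHITE (7,6): turn R to W, flip to black, move to (7,5). |black|=3
Step 4: on WHITE (7,5): turn R to N, flip to black, move to (6,5). |black|=4
Step 5: on BLACK (6,5): turn L to W, flip to white, move to (6,4). |black|=3
Step 6: on WHITE (6,4): turn R to N, flip to black, move to (5,4). |black|=4
Step 7: on WHITE (5,4): turn R to E, flip to black, move to (5,5). |black|=5
Step 8: on WHITE (5,5): turn R to S, flip to black, move to (6,5). |black|=6
Step 9: on WHITE (6,5): turn R to W, flip to black, move to (6,4). |black|=7
Step 10: on BLACK (6,4): turn L to S, flip to white, move to (7,4). |black|=6
Step 11: on WHITE (7,4): turn R to W, flip to black, move to (7,3). |black|=7
Step 12: on WHITE (7,3): turn R to N, flip to black, move to (6,3). |black|=8
Step 13: on WHITE (6,3): turn R to E, flip to black, move to (6,4). |black|=9
Step 14: on WHITE (6,4): turn R to S, flip to black, move to (7,4). |black|=10
Step 15: on BLACK (7,4): turn L to E, flip to white, move to (7,5). |black|=9
Step 16: on BLACK (7,5): turn L to N, flip to white, move to (6,5). |black|=8
Step 17: on BLACK (6,5): turn L to W, flip to white, move to (6,4). |black|=7
Step 18: on BLACK (6,4): turn L to S, flip to white, move to (7,4). |black|=6

Answer: 7 4 S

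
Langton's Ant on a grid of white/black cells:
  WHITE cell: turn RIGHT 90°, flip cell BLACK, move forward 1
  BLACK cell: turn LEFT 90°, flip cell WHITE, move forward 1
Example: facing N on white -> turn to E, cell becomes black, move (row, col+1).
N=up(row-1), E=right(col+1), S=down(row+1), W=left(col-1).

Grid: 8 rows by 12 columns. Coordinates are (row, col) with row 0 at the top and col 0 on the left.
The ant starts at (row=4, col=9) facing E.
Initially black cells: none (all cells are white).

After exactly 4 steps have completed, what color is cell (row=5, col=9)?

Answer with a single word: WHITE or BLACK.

Step 1: on WHITE (4,9): turn R to S, flip to black, move to (5,9). |black|=1
Step 2: on WHITE (5,9): turn R to W, flip to black, move to (5,8). |black|=2
Step 3: on WHITE (5,8): turn R to N, flip to black, move to (4,8). |black|=3
Step 4: on WHITE (4,8): turn R to E, flip to black, move to (4,9). |black|=4

Answer: BLACK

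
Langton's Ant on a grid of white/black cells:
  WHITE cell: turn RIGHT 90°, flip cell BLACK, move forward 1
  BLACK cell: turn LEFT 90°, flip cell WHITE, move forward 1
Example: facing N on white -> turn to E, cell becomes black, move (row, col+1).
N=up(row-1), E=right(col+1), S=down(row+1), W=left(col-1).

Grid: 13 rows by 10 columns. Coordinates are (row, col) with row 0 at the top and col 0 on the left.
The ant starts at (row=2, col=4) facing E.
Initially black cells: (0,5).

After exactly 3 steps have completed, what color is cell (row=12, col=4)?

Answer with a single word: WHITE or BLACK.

Step 1: on WHITE (2,4): turn R to S, flip to black, move to (3,4). |black|=2
Step 2: on WHITE (3,4): turn R to W, flip to black, move to (3,3). |black|=3
Step 3: on WHITE (3,3): turn R to N, flip to black, move to (2,3). |black|=4

Answer: WHITE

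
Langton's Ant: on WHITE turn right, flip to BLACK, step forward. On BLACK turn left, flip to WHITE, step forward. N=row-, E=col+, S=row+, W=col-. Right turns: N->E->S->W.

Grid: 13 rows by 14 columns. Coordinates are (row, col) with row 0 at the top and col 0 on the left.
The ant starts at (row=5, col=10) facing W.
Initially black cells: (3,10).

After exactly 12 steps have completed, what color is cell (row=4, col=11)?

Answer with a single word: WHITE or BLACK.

Step 1: on WHITE (5,10): turn R to N, flip to black, move to (4,10). |black|=2
Step 2: on WHITE (4,10): turn R to E, flip to black, move to (4,11). |black|=3
Step 3: on WHITE (4,11): turn R to S, flip to black, move to (5,11). |black|=4
Step 4: on WHITE (5,11): turn R to W, flip to black, move to (5,10). |black|=5
Step 5: on BLACK (5,10): turn L to S, flip to white, move to (6,10). |black|=4
Step 6: on WHITE (6,10): turn R to W, flip to black, move to (6,9). |black|=5
Step 7: on WHITE (6,9): turn R to N, flip to black, move to (5,9). |black|=6
Step 8: on WHITE (5,9): turn R to E, flip to black, move to (5,10). |black|=7
Step 9: on WHITE (5,10): turn R to S, flip to black, move to (6,10). |black|=8
Step 10: on BLACK (6,10): turn L to E, flip to white, move to (6,11). |black|=7
Step 11: on WHITE (6,11): turn R to S, flip to black, move to (7,11). |black|=8
Step 12: on WHITE (7,11): turn R to W, flip to black, move to (7,10). |black|=9

Answer: BLACK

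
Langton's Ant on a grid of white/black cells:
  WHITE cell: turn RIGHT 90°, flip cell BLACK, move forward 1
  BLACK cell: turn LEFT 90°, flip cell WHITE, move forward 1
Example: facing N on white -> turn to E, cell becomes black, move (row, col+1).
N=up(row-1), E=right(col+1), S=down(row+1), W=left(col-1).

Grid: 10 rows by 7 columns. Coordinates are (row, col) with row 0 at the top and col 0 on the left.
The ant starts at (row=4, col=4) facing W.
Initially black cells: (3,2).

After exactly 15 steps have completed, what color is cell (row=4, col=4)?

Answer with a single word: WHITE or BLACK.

Answer: BLACK

Derivation:
Step 1: on WHITE (4,4): turn R to N, flip to black, move to (3,4). |black|=2
Step 2: on WHITE (3,4): turn R to E, flip to black, move to (3,5). |black|=3
Step 3: on WHITE (3,5): turn R to S, flip to black, move to (4,5). |black|=4
Step 4: on WHITE (4,5): turn R to W, flip to black, move to (4,4). |black|=5
Step 5: on BLACK (4,4): turn L to S, flip to white, move to (5,4). |black|=4
Step 6: on WHITE (5,4): turn R to W, flip to black, move to (5,3). |black|=5
Step 7: on WHITE (5,3): turn R to N, flip to black, move to (4,3). |black|=6
Step 8: on WHITE (4,3): turn R to E, flip to black, move to (4,4). |black|=7
Step 9: on WHITE (4,4): turn R to S, flip to black, move to (5,4). |black|=8
Step 10: on BLACK (5,4): turn L to E, flip to white, move to (5,5). |black|=7
Step 11: on WHITE (5,5): turn R to S, flip to black, move to (6,5). |black|=8
Step 12: on WHITE (6,5): turn R to W, flip to black, move to (6,4). |black|=9
Step 13: on WHITE (6,4): turn R to N, flip to black, move to (5,4). |black|=10
Step 14: on WHITE (5,4): turn R to E, flip to black, move to (5,5). |black|=11
Step 15: on BLACK (5,5): turn L to N, flip to white, move to (4,5). |black|=10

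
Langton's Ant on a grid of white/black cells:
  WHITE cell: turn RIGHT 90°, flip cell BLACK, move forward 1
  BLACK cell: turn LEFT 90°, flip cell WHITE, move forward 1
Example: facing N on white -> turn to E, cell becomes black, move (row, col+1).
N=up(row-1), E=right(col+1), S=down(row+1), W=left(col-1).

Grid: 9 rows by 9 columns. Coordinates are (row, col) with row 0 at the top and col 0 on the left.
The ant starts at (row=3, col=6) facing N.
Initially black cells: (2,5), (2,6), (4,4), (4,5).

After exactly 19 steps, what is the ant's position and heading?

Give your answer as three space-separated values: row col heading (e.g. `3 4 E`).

Answer: 2 4 W

Derivation:
Step 1: on WHITE (3,6): turn R to E, flip to black, move to (3,7). |black|=5
Step 2: on WHITE (3,7): turn R to S, flip to black, move to (4,7). |black|=6
Step 3: on WHITE (4,7): turn R to W, flip to black, move to (4,6). |black|=7
Step 4: on WHITE (4,6): turn R to N, flip to black, move to (3,6). |black|=8
Step 5: on BLACK (3,6): turn L to W, flip to white, move to (3,5). |black|=7
Step 6: on WHITE (3,5): turn R to N, flip to black, move to (2,5). |black|=8
Step 7: on BLACK (2,5): turn L to W, flip to white, move to (2,4). |black|=7
Step 8: on WHITE (2,4): turn R to N, flip to black, move to (1,4). |black|=8
Step 9: on WHITE (1,4): turn R to E, flip to black, move to (1,5). |black|=9
Step 10: on WHITE (1,5): turn R to S, flip to black, move to (2,5). |black|=10
Step 11: on WHITE (2,5): turn R to W, flip to black, move to (2,4). |black|=11
Step 12: on BLACK (2,4): turn L to S, flip to white, move to (3,4). |black|=10
Step 13: on WHITE (3,4): turn R to W, flip to black, move to (3,3). |black|=11
Step 14: on WHITE (3,3): turn R to N, flip to black, move to (2,3). |black|=12
Step 15: on WHITE (2,3): turn R to E, flip to black, move to (2,4). |black|=13
Step 16: on WHITE (2,4): turn R to S, flip to black, move to (3,4). |black|=14
Step 17: on BLACK (3,4): turn L to E, flip to white, move to (3,5). |black|=13
Step 18: on BLACK (3,5): turn L to N, flip to white, move to (2,5). |black|=12
Step 19: on BLACK (2,5): turn L to W, flip to white, move to (2,4). |black|=11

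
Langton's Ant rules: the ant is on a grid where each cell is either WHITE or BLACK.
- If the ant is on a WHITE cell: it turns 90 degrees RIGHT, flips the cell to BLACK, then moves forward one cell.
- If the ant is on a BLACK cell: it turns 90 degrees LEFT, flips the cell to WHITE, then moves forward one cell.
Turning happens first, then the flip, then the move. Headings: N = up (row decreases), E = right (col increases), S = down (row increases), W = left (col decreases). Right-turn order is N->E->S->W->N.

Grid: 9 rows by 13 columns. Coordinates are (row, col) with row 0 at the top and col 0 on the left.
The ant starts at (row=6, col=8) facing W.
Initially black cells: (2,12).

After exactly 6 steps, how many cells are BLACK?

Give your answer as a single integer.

Answer: 5

Derivation:
Step 1: on WHITE (6,8): turn R to N, flip to black, move to (5,8). |black|=2
Step 2: on WHITE (5,8): turn R to E, flip to black, move to (5,9). |black|=3
Step 3: on WHITE (5,9): turn R to S, flip to black, move to (6,9). |black|=4
Step 4: on WHITE (6,9): turn R to W, flip to black, move to (6,8). |black|=5
Step 5: on BLACK (6,8): turn L to S, flip to white, move to (7,8). |black|=4
Step 6: on WHITE (7,8): turn R to W, flip to black, move to (7,7). |black|=5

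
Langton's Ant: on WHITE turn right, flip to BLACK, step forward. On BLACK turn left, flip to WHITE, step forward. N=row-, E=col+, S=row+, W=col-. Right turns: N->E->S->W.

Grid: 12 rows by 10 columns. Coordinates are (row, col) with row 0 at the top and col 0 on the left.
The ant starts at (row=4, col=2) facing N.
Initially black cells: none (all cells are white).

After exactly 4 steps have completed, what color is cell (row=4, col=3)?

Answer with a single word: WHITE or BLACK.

Answer: BLACK

Derivation:
Step 1: on WHITE (4,2): turn R to E, flip to black, move to (4,3). |black|=1
Step 2: on WHITE (4,3): turn R to S, flip to black, move to (5,3). |black|=2
Step 3: on WHITE (5,3): turn R to W, flip to black, move to (5,2). |black|=3
Step 4: on WHITE (5,2): turn R to N, flip to black, move to (4,2). |black|=4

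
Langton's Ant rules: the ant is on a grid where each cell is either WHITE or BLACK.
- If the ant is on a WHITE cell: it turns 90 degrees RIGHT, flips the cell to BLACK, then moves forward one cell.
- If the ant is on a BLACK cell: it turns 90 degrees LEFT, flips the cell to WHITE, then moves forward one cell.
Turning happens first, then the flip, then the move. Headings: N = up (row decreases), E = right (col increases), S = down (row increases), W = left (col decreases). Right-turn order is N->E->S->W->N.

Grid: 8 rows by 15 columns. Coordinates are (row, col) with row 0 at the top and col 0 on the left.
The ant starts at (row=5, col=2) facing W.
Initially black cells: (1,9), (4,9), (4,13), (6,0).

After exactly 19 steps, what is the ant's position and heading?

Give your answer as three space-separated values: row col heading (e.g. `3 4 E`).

Answer: 7 3 S

Derivation:
Step 1: on WHITE (5,2): turn R to N, flip to black, move to (4,2). |black|=5
Step 2: on WHITE (4,2): turn R to E, flip to black, move to (4,3). |black|=6
Step 3: on WHITE (4,3): turn R to S, flip to black, move to (5,3). |black|=7
Step 4: on WHITE (5,3): turn R to W, flip to black, move to (5,2). |black|=8
Step 5: on BLACK (5,2): turn L to S, flip to white, move to (6,2). |black|=7
Step 6: on WHITE (6,2): turn R to W, flip to black, move to (6,1). |black|=8
Step 7: on WHITE (6,1): turn R to N, flip to black, move to (5,1). |black|=9
Step 8: on WHITE (5,1): turn R to E, flip to black, move to (5,2). |black|=10
Step 9: on WHITE (5,2): turn R to S, flip to black, move to (6,2). |black|=11
Step 10: on BLACK (6,2): turn L to E, flip to white, move to (6,3). |black|=10
Step 11: on WHITE (6,3): turn R to S, flip to black, move to (7,3). |black|=11
Step 12: on WHITE (7,3): turn R to W, flip to black, move to (7,2). |black|=12
Step 13: on WHITE (7,2): turn R to N, flip to black, move to (6,2). |black|=13
Step 14: on WHITE (6,2): turn R to E, flip to black, move to (6,3). |black|=14
Step 15: on BLACK (6,3): turn L to N, flip to white, move to (5,3). |black|=13
Step 16: on BLACK (5,3): turn L to W, flip to white, move to (5,2). |black|=12
Step 17: on BLACK (5,2): turn L to S, flip to white, move to (6,2). |black|=11
Step 18: on BLACK (6,2): turn L to E, flip to white, move to (6,3). |black|=10
Step 19: on WHITE (6,3): turn R to S, flip to black, move to (7,3). |black|=11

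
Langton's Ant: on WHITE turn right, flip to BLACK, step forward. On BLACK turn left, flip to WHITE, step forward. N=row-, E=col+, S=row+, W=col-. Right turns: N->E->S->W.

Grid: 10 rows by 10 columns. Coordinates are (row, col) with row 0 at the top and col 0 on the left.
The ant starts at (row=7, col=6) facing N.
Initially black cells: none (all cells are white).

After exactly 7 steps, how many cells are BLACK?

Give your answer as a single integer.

Answer: 5

Derivation:
Step 1: on WHITE (7,6): turn R to E, flip to black, move to (7,7). |black|=1
Step 2: on WHITE (7,7): turn R to S, flip to black, move to (8,7). |black|=2
Step 3: on WHITE (8,7): turn R to W, flip to black, move to (8,6). |black|=3
Step 4: on WHITE (8,6): turn R to N, flip to black, move to (7,6). |black|=4
Step 5: on BLACK (7,6): turn L to W, flip to white, move to (7,5). |black|=3
Step 6: on WHITE (7,5): turn R to N, flip to black, move to (6,5). |black|=4
Step 7: on WHITE (6,5): turn R to E, flip to black, move to (6,6). |black|=5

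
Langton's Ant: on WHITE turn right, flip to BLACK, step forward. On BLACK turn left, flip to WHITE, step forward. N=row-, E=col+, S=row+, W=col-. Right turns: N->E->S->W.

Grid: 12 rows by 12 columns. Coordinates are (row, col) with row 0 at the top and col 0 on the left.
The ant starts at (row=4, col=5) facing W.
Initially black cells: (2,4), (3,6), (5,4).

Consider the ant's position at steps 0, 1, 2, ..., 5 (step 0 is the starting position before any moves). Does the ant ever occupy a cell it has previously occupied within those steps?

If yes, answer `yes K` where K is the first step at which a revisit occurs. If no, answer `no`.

Step 1: on WHITE (4,5): turn R to N, flip to black, move to (3,5). |black|=4 — new cell
Step 2: on WHITE (3,5): turn R to E, flip to black, move to (3,6). |black|=5 — new cell
Step 3: on BLACK (3,6): turn L to N, flip to white, move to (2,6). |black|=4 — new cell
Step 4: on WHITE (2,6): turn R to E, flip to black, move to (2,7). |black|=5 — new cell
Step 5: on WHITE (2,7): turn R to S, flip to black, move to (3,7). |black|=6 — new cell
No revisit within 5 steps.

Answer: no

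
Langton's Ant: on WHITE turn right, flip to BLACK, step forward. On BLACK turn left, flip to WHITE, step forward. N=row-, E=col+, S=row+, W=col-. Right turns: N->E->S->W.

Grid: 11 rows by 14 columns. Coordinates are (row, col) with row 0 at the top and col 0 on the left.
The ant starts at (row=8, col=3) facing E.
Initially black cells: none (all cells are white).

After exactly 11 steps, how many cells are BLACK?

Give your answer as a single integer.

Step 1: on WHITE (8,3): turn R to S, flip to black, move to (9,3). |black|=1
Step 2: on WHITE (9,3): turn R to W, flip to black, move to (9,2). |black|=2
Step 3: on WHITE (9,2): turn R to N, flip to black, move to (8,2). |black|=3
Step 4: on WHITE (8,2): turn R to E, flip to black, move to (8,3). |black|=4
Step 5: on BLACK (8,3): turn L to N, flip to white, move to (7,3). |black|=3
Step 6: on WHITE (7,3): turn R to E, flip to black, move to (7,4). |black|=4
Step 7: on WHITE (7,4): turn R to S, flip to black, move to (8,4). |black|=5
Step 8: on WHITE (8,4): turn R to W, flip to black, move to (8,3). |black|=6
Step 9: on WHITE (8,3): turn R to N, flip to black, move to (7,3). |black|=7
Step 10: on BLACK (7,3): turn L to W, flip to white, move to (7,2). |black|=6
Step 11: on WHITE (7,2): turn R to N, flip to black, move to (6,2). |black|=7

Answer: 7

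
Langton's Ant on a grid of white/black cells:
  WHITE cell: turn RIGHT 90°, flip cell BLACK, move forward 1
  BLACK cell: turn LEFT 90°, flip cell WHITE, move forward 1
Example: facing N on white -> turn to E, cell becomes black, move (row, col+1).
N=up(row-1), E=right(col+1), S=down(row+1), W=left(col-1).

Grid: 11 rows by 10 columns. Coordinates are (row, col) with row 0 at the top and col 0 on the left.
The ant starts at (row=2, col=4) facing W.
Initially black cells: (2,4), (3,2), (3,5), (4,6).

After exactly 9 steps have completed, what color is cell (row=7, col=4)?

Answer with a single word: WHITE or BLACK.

Step 1: on BLACK (2,4): turn L to S, flip to white, move to (3,4). |black|=3
Step 2: on WHITE (3,4): turn R to W, flip to black, move to (3,3). |black|=4
Step 3: on WHITE (3,3): turn R to N, flip to black, move to (2,3). |black|=5
Step 4: on WHITE (2,3): turn R to E, flip to black, move to (2,4). |black|=6
Step 5: on WHITE (2,4): turn R to S, flip to black, move to (3,4). |black|=7
Step 6: on BLACK (3,4): turn L to E, flip to white, move to (3,5). |black|=6
Step 7: on BLACK (3,5): turn L to N, flip to white, move to (2,5). |black|=5
Step 8: on WHITE (2,5): turn R to E, flip to black, move to (2,6). |black|=6
Step 9: on WHITE (2,6): turn R to S, flip to black, move to (3,6). |black|=7

Answer: WHITE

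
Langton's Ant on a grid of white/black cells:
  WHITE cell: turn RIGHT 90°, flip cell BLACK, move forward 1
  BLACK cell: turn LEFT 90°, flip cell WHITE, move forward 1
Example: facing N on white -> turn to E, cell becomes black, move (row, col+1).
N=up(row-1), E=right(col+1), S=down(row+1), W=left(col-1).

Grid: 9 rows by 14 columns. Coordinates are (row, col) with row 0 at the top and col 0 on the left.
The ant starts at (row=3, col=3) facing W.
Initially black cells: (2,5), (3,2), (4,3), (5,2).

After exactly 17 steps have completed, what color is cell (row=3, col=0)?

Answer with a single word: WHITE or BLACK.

Step 1: on WHITE (3,3): turn R to N, flip to black, move to (2,3). |black|=5
Step 2: on WHITE (2,3): turn R to E, flip to black, move to (2,4). |black|=6
Step 3: on WHITE (2,4): turn R to S, flip to black, move to (3,4). |black|=7
Step 4: on WHITE (3,4): turn R to W, flip to black, move to (3,3). |black|=8
Step 5: on BLACK (3,3): turn L to S, flip to white, move to (4,3). |black|=7
Step 6: on BLACK (4,3): turn L to E, flip to white, move to (4,4). |black|=6
Step 7: on WHITE (4,4): turn R to S, flip to black, move to (5,4). |black|=7
Step 8: on WHITE (5,4): turn R to W, flip to black, move to (5,3). |black|=8
Step 9: on WHITE (5,3): turn R to N, flip to black, move to (4,3). |black|=9
Step 10: on WHITE (4,3): turn R to E, flip to black, move to (4,4). |black|=10
Step 11: on BLACK (4,4): turn L to N, flip to white, move to (3,4). |black|=9
Step 12: on BLACK (3,4): turn L to W, flip to white, move to (3,3). |black|=8
Step 13: on WHITE (3,3): turn R to N, flip to black, move to (2,3). |black|=9
Step 14: on BLACK (2,3): turn L to W, flip to white, move to (2,2). |black|=8
Step 15: on WHITE (2,2): turn R to N, flip to black, move to (1,2). |black|=9
Step 16: on WHITE (1,2): turn R to E, flip to black, move to (1,3). |black|=10
Step 17: on WHITE (1,3): turn R to S, flip to black, move to (2,3). |black|=11

Answer: WHITE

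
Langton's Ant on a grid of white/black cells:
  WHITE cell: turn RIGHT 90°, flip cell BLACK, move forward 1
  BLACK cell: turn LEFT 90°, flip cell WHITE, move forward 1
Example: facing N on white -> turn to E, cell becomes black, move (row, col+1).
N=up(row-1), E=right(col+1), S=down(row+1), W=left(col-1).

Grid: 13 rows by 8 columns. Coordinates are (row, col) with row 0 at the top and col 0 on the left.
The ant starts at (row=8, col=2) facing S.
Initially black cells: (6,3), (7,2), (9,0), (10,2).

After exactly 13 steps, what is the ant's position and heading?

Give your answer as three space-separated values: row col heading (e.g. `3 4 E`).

Step 1: on WHITE (8,2): turn R to W, flip to black, move to (8,1). |black|=5
Step 2: on WHITE (8,1): turn R to N, flip to black, move to (7,1). |black|=6
Step 3: on WHITE (7,1): turn R to E, flip to black, move to (7,2). |black|=7
Step 4: on BLACK (7,2): turn L to N, flip to white, move to (6,2). |black|=6
Step 5: on WHITE (6,2): turn R to E, flip to black, move to (6,3). |black|=7
Step 6: on BLACK (6,3): turn L to N, flip to white, move to (5,3). |black|=6
Step 7: on WHITE (5,3): turn R to E, flip to black, move to (5,4). |black|=7
Step 8: on WHITE (5,4): turn R to S, flip to black, move to (6,4). |black|=8
Step 9: on WHITE (6,4): turn R to W, flip to black, move to (6,3). |black|=9
Step 10: on WHITE (6,3): turn R to N, flip to black, move to (5,3). |black|=10
Step 11: on BLACK (5,3): turn L to W, flip to white, move to (5,2). |black|=9
Step 12: on WHITE (5,2): turn R to N, flip to black, move to (4,2). |black|=10
Step 13: on WHITE (4,2): turn R to E, flip to black, move to (4,3). |black|=11

Answer: 4 3 E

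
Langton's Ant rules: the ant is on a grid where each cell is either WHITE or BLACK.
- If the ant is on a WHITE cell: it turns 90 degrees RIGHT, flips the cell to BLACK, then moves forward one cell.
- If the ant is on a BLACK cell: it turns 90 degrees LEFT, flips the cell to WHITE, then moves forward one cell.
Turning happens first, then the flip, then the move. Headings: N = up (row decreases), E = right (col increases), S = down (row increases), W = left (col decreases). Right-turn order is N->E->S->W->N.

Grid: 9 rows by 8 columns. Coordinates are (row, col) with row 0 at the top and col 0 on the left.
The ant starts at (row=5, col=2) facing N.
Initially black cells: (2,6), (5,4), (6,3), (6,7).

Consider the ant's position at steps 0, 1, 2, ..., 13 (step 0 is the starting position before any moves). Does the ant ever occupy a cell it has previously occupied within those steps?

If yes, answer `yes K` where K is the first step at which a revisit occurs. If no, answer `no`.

Step 1: on WHITE (5,2): turn R to E, flip to black, move to (5,3). |black|=5 — new cell
Step 2: on WHITE (5,3): turn R to S, flip to black, move to (6,3). |black|=6 — new cell
Step 3: on BLACK (6,3): turn L to E, flip to white, move to (6,4). |black|=5 — new cell
Step 4: on WHITE (6,4): turn R to S, flip to black, move to (7,4). |black|=6 — new cell
Step 5: on WHITE (7,4): turn R to W, flip to black, move to (7,3). |black|=7 — new cell
Step 6: on WHITE (7,3): turn R to N, flip to black, move to (6,3). |black|=8 — REVISIT

Answer: yes 6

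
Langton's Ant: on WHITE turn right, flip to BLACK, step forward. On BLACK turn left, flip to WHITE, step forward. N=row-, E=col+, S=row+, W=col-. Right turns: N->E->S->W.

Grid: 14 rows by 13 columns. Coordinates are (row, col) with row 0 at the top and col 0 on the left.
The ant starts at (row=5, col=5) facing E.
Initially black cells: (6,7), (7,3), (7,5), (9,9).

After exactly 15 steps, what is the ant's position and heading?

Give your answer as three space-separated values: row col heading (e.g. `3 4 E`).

Answer: 5 4 S

Derivation:
Step 1: on WHITE (5,5): turn R to S, flip to black, move to (6,5). |black|=5
Step 2: on WHITE (6,5): turn R to W, flip to black, move to (6,4). |black|=6
Step 3: on WHITE (6,4): turn R to N, flip to black, move to (5,4). |black|=7
Step 4: on WHITE (5,4): turn R to E, flip to black, move to (5,5). |black|=8
Step 5: on BLACK (5,5): turn L to N, flip to white, move to (4,5). |black|=7
Step 6: on WHITE (4,5): turn R to E, flip to black, move to (4,6). |black|=8
Step 7: on WHITE (4,6): turn R to S, flip to black, move to (5,6). |black|=9
Step 8: on WHITE (5,6): turn R to W, flip to black, move to (5,5). |black|=10
Step 9: on WHITE (5,5): turn R to N, flip to black, move to (4,5). |black|=11
Step 10: on BLACK (4,5): turn L to W, flip to white, move to (4,4). |black|=10
Step 11: on WHITE (4,4): turn R to N, flip to black, move to (3,4). |black|=11
Step 12: on WHITE (3,4): turn R to E, flip to black, move to (3,5). |black|=12
Step 13: on WHITE (3,5): turn R to S, flip to black, move to (4,5). |black|=13
Step 14: on WHITE (4,5): turn R to W, flip to black, move to (4,4). |black|=14
Step 15: on BLACK (4,4): turn L to S, flip to white, move to (5,4). |black|=13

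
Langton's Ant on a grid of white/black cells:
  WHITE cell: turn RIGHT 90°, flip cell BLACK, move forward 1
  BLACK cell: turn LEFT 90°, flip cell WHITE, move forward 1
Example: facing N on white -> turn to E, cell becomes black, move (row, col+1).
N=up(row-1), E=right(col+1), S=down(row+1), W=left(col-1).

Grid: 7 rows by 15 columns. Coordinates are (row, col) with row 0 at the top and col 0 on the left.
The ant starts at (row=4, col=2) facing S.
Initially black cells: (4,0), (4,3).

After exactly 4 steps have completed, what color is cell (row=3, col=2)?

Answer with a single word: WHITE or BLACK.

Step 1: on WHITE (4,2): turn R to W, flip to black, move to (4,1). |black|=3
Step 2: on WHITE (4,1): turn R to N, flip to black, move to (3,1). |black|=4
Step 3: on WHITE (3,1): turn R to E, flip to black, move to (3,2). |black|=5
Step 4: on WHITE (3,2): turn R to S, flip to black, move to (4,2). |black|=6

Answer: BLACK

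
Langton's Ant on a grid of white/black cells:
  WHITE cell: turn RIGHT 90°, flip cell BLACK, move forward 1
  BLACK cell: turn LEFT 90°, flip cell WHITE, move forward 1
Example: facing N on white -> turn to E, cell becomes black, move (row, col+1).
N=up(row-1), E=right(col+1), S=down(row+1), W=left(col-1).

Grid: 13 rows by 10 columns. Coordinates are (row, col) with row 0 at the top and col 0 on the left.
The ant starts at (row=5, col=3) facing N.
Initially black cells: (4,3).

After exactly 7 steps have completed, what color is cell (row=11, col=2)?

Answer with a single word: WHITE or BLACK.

Answer: WHITE

Derivation:
Step 1: on WHITE (5,3): turn R to E, flip to black, move to (5,4). |black|=2
Step 2: on WHITE (5,4): turn R to S, flip to black, move to (6,4). |black|=3
Step 3: on WHITE (6,4): turn R to W, flip to black, move to (6,3). |black|=4
Step 4: on WHITE (6,3): turn R to N, flip to black, move to (5,3). |black|=5
Step 5: on BLACK (5,3): turn L to W, flip to white, move to (5,2). |black|=4
Step 6: on WHITE (5,2): turn R to N, flip to black, move to (4,2). |black|=5
Step 7: on WHITE (4,2): turn R to E, flip to black, move to (4,3). |black|=6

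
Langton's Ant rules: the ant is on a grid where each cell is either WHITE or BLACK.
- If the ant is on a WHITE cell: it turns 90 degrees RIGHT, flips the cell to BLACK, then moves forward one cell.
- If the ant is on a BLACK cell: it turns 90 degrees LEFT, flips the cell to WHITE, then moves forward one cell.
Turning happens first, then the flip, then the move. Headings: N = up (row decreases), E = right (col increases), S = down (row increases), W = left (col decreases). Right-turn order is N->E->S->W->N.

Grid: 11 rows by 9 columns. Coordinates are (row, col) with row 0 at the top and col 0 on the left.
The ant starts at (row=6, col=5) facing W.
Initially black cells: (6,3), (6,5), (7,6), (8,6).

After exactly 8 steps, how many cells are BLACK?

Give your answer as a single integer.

Answer: 6

Derivation:
Step 1: on BLACK (6,5): turn L to S, flip to white, move to (7,5). |black|=3
Step 2: on WHITE (7,5): turn R to W, flip to black, move to (7,4). |black|=4
Step 3: on WHITE (7,4): turn R to N, flip to black, move to (6,4). |black|=5
Step 4: on WHITE (6,4): turn R to E, flip to black, move to (6,5). |black|=6
Step 5: on WHITE (6,5): turn R to S, flip to black, move to (7,5). |black|=7
Step 6: on BLACK (7,5): turn L to E, flip to white, move to (7,6). |black|=6
Step 7: on BLACK (7,6): turn L to N, flip to white, move to (6,6). |black|=5
Step 8: on WHITE (6,6): turn R to E, flip to black, move to (6,7). |black|=6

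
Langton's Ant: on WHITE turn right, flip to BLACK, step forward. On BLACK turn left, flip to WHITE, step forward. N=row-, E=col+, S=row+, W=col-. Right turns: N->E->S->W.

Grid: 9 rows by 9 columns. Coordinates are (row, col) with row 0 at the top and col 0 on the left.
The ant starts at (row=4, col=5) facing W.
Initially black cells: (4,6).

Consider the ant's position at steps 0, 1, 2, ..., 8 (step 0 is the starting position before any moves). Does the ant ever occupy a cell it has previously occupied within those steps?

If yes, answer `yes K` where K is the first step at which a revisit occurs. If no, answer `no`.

Step 1: on WHITE (4,5): turn R to N, flip to black, move to (3,5). |black|=2 — new cell
Step 2: on WHITE (3,5): turn R to E, flip to black, move to (3,6). |black|=3 — new cell
Step 3: on WHITE (3,6): turn R to S, flip to black, move to (4,6). |black|=4 — new cell
Step 4: on BLACK (4,6): turn L to E, flip to white, move to (4,7). |black|=3 — new cell
Step 5: on WHITE (4,7): turn R to S, flip to black, move to (5,7). |black|=4 — new cell
Step 6: on WHITE (5,7): turn R to W, flip to black, move to (5,6). |black|=5 — new cell
Step 7: on WHITE (5,6): turn R to N, flip to black, move to (4,6). |black|=6 — REVISIT

Answer: yes 7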